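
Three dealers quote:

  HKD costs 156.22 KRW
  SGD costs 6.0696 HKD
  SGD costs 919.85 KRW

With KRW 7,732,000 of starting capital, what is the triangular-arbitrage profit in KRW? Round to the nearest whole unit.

Profit: KRW 238,243

Profitable loop is KRW → SGD → HKD → KRW:
KRW 7,732,000 ÷ 919.85 = SGD 8,405.72
SGD 8,405.72 × 6.0696 = HKD 51,019.35
HKD 51,019.35 × 156.22 = KRW 7,970,243
Profit = KRW 7,970,243 − KRW 7,732,000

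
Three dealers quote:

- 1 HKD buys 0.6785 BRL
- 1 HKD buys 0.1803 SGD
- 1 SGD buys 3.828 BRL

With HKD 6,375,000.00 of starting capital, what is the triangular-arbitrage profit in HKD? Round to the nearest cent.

Profit: HKD 109,821.00

Profitable loop is HKD → SGD → BRL → HKD:
HKD 6,375,000.00 × 0.1803 = SGD 1,149,412.50
SGD 1,149,412.50 × 3.828 = BRL 4,399,951.05
BRL 4,399,951.05 ÷ 0.6785 = HKD 6,484,821.00
Profit = HKD 6,484,821.00 − HKD 6,375,000.00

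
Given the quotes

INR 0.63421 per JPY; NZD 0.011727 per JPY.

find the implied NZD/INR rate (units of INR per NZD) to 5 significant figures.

NZD/INR = 54.081

1 NZD ÷ 0.011727 = 85.2733 JPY
85.2733 JPY × 0.63421 = 54.0812 INR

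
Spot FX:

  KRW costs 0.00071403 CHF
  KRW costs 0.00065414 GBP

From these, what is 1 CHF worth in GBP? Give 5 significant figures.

CHF/GBP = 0.91612

1 CHF ÷ 0.00071403 = 1400.5 KRW
1400.5 KRW × 0.00065414 = 0.916124 GBP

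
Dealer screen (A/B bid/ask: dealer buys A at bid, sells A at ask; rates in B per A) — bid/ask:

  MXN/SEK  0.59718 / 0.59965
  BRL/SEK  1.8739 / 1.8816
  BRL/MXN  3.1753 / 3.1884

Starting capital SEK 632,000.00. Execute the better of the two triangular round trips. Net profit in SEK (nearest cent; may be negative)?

Best loop SEK → BRL → MXN → SEK:
SEK 632,000.00 ÷ 1.8816 (buy BRL at ask) = BRL 335,884.35
BRL 335,884.35 × 3.1753 (sell BRL at bid) = MXN 1,066,533.59
MXN 1,066,533.59 × 0.59718 (sell MXN at bid) = SEK 636,912.53

Net profit: SEK 4,912.53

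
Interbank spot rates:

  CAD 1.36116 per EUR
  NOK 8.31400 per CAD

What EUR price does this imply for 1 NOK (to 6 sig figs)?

NOK/EUR = 0.0883651

1 NOK ÷ 8.31400 = 0.120279 CAD
0.120279 CAD ÷ 1.36116 = 0.0883651 EUR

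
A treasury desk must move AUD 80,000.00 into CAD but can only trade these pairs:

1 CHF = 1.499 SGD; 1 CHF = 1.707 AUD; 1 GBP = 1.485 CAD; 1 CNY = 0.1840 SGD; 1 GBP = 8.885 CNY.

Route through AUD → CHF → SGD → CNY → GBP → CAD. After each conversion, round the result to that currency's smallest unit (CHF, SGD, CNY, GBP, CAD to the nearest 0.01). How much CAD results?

AUD 80,000.00 ÷ 1.707 = CHF 46,865.85
CHF 46,865.85 × 1.499 = SGD 70,251.91
SGD 70,251.91 ÷ 0.1840 = CNY 381,803.86
CNY 381,803.86 ÷ 8.885 = GBP 42,971.73
GBP 42,971.73 × 1.485 = CAD 63,813.02

CAD 63,813.02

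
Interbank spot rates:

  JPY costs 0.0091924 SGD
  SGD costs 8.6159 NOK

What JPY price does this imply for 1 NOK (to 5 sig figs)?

1 NOK ÷ 8.6159 = 0.116064 SGD
0.116064 SGD ÷ 0.0091924 = 12.6261 JPY

NOK/JPY = 12.626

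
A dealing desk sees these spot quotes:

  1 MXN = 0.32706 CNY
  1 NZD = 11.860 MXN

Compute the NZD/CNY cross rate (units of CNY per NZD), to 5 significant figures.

1 NZD × 11.860 = 11.86 MXN
11.86 MXN × 0.32706 = 3.87893 CNY

NZD/CNY = 3.8789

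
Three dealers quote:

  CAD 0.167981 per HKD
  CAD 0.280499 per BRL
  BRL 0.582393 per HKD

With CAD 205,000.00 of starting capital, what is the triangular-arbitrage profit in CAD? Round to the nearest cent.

Profit: CAD 5,798.04

Profitable loop is CAD → BRL → HKD → CAD:
CAD 205,000.00 ÷ 0.280499 = BRL 730,840.40
BRL 730,840.40 ÷ 0.582393 = HKD 1,254,892.13
HKD 1,254,892.13 × 0.167981 = CAD 210,798.04
Profit = CAD 210,798.04 − CAD 205,000.00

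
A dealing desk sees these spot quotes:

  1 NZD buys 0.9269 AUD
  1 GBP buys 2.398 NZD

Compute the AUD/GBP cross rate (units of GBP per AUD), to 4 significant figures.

AUD/GBP = 0.4499

1 AUD ÷ 0.9269 = 1.07887 NZD
1.07887 NZD ÷ 2.398 = 0.449902 GBP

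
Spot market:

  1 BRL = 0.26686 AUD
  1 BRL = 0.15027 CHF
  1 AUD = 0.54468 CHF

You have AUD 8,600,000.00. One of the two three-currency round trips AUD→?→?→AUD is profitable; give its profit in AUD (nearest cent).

Profit: AUD 290,902.08

Profitable loop is AUD → BRL → CHF → AUD:
AUD 8,600,000.00 ÷ 0.26686 = BRL 32,226,635.69
BRL 32,226,635.69 × 0.15027 = CHF 4,842,696.55
CHF 4,842,696.55 ÷ 0.54468 = AUD 8,890,902.08
Profit = AUD 8,890,902.08 − AUD 8,600,000.00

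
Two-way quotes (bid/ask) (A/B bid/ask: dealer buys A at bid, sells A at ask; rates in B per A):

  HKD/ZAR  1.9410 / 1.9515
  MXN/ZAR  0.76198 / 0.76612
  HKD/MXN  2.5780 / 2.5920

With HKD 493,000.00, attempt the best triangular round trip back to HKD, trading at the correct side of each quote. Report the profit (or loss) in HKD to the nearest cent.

Best loop HKD → MXN → ZAR → HKD:
HKD 493,000.00 × 2.5780 (sell HKD at bid) = MXN 1,270,954.00
MXN 1,270,954.00 × 0.76198 (sell MXN at bid) = ZAR 968,441.53
ZAR 968,441.53 ÷ 1.9515 (buy HKD at ask) = HKD 496,254.95

Net profit: HKD 3,254.95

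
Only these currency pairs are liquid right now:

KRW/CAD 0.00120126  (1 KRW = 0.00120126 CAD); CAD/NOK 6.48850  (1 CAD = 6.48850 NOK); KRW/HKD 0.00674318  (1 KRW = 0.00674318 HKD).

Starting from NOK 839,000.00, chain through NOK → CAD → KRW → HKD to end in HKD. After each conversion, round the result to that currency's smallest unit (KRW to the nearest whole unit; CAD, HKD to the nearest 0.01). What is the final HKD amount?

HKD 725,847.48

NOK 839,000.00 ÷ 6.48850 = CAD 129,305.69
CAD 129,305.69 ÷ 0.00120126 = KRW 107,641,718
KRW 107,641,718 × 0.00674318 = HKD 725,847.48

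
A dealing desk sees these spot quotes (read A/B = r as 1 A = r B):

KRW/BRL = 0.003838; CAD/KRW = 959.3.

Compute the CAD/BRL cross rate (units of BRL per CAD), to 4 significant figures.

1 CAD × 959.3 = 959.3 KRW
959.3 KRW × 0.003838 = 3.68179 BRL

CAD/BRL = 3.682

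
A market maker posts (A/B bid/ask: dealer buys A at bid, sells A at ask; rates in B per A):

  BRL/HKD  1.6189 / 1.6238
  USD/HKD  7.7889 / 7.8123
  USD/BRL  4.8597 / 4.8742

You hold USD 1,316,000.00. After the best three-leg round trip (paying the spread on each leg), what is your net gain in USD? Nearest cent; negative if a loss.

Best loop USD → BRL → HKD → USD:
USD 1,316,000.00 × 4.8597 (sell USD at bid) = BRL 6,395,365.20
BRL 6,395,365.20 × 1.6189 (sell BRL at bid) = HKD 10,353,456.72
HKD 10,353,456.72 ÷ 7.8123 (buy USD at ask) = USD 1,325,276.39

Net profit: USD 9,276.39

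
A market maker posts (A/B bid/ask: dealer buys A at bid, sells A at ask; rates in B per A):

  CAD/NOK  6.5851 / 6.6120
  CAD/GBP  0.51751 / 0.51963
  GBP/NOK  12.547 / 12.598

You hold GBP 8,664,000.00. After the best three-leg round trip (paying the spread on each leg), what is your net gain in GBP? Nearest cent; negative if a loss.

Net profit: GBP 51,353.31

Best loop GBP → CAD → NOK → GBP:
GBP 8,664,000.00 ÷ 0.51963 (buy CAD at ask) = CAD 16,673,402.23
CAD 16,673,402.23 × 6.5851 (sell CAD at bid) = NOK 109,796,021.01
NOK 109,796,021.01 ÷ 12.598 (buy GBP at ask) = GBP 8,715,353.31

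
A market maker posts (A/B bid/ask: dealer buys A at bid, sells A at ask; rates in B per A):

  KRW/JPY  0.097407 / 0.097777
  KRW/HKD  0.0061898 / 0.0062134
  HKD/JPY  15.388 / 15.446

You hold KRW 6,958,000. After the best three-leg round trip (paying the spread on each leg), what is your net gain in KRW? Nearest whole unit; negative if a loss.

Best loop KRW → JPY → HKD → KRW:
KRW 6,958,000 × 0.097407 (sell KRW at bid) = JPY 677,758
JPY 677,758 ÷ 15.446 (buy HKD at ask) = HKD 43,879.19
HKD 43,879.19 ÷ 0.0062134 (buy KRW at ask) = KRW 7,062,025

Net profit: KRW 104,025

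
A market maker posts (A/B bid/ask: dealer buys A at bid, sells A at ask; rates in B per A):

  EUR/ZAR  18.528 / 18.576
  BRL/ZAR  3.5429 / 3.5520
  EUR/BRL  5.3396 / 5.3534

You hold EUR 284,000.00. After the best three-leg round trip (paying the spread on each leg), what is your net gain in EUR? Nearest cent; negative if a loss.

Net profit: EUR 5,223.62

Best loop EUR → BRL → ZAR → EUR:
EUR 284,000.00 × 5.3396 (sell EUR at bid) = BRL 1,516,446.40
BRL 1,516,446.40 × 3.5429 (sell BRL at bid) = ZAR 5,372,617.95
ZAR 5,372,617.95 ÷ 18.576 (buy EUR at ask) = EUR 289,223.62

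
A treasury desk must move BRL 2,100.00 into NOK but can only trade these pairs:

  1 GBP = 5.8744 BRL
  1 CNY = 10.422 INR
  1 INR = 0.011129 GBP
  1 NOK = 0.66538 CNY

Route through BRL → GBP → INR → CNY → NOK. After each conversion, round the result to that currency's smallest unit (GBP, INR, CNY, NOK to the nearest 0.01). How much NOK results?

NOK 4,632.06

BRL 2,100.00 ÷ 5.8744 = GBP 357.48
GBP 357.48 ÷ 0.011129 = INR 32,121.48
INR 32,121.48 ÷ 10.422 = CNY 3,082.08
CNY 3,082.08 ÷ 0.66538 = NOK 4,632.06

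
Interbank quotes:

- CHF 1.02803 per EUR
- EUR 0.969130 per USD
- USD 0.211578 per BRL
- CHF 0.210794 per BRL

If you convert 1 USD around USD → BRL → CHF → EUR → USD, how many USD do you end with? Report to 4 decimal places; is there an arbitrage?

1.0000 (no arbitrage)

Around USD → BRL → CHF → EUR → USD: 1 ÷ 0.211578 × 0.210794 ÷ 1.02803 ÷ 0.969130 = 1.000000
Product ≈ 1 (deviation 0.000%, within rounding noise).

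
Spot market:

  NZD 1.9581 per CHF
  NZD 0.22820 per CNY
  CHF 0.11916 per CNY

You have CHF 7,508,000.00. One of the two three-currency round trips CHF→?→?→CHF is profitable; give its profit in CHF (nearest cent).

Profitable loop is CHF → NZD → CNY → CHF:
CHF 7,508,000.00 × 1.9581 = NZD 14,701,414.80
NZD 14,701,414.80 ÷ 0.22820 = CNY 64,423,377.74
CNY 64,423,377.74 × 0.11916 = CHF 7,676,689.69
Profit = CHF 7,676,689.69 − CHF 7,508,000.00

Profit: CHF 168,689.69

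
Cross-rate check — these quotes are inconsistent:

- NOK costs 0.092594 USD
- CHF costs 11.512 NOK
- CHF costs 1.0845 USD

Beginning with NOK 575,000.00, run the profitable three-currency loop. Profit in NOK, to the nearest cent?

Profit: NOK 10,010.65

Profitable loop is NOK → CHF → USD → NOK:
NOK 575,000.00 ÷ 11.512 = CHF 49,947.88
CHF 49,947.88 × 1.0845 = USD 54,168.48
USD 54,168.48 ÷ 0.092594 = NOK 585,010.65
Profit = NOK 585,010.65 − NOK 575,000.00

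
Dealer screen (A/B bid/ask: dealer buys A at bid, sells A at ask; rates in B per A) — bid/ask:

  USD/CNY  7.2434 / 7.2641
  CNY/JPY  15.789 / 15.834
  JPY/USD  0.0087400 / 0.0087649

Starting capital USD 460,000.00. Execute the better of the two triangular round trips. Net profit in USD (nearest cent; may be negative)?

Net result: USD -202.76 (no profitable arbitrage after spreads)

Best loop USD → CNY → JPY → USD:
USD 460,000.00 × 7.2434 (sell USD at bid) = CNY 3,331,964.00
CNY 3,331,964.00 × 15.789 (sell CNY at bid) = JPY 52,608,380
JPY 52,608,380 × 0.0087400 (sell JPY at bid) = USD 459,797.24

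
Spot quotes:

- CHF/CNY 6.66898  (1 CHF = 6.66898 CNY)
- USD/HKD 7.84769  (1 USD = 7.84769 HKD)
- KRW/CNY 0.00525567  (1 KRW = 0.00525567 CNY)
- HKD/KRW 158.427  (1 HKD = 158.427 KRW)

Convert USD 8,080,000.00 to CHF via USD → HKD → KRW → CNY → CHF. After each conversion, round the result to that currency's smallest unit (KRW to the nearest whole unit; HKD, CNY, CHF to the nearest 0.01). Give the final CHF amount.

CHF 7,916,825.49

USD 8,080,000.00 × 7.84769 = HKD 63,409,335.20
HKD 63,409,335.20 × 158.427 = KRW 10,045,750,748
KRW 10,045,750,748 × 0.00525567 = CNY 52,797,150.83
CNY 52,797,150.83 ÷ 6.66898 = CHF 7,916,825.49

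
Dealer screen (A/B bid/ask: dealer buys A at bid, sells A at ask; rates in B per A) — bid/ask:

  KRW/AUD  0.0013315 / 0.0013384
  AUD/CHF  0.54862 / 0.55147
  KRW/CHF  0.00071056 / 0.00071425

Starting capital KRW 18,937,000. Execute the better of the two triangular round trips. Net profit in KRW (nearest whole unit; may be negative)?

Best loop KRW → AUD → CHF → KRW:
KRW 18,937,000 × 0.0013315 (sell KRW at bid) = AUD 25,214.62
AUD 25,214.62 × 0.54862 (sell AUD at bid) = CHF 13,833.24
CHF 13,833.24 ÷ 0.00071425 (buy KRW at ask) = KRW 19,367,508

Net profit: KRW 430,508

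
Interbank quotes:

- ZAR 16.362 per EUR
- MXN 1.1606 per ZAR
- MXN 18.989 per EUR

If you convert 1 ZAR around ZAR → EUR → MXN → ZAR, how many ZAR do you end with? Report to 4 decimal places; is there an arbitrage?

1.0000 (no arbitrage)

Around ZAR → EUR → MXN → ZAR: 1 ÷ 16.362 × 18.989 ÷ 1.1606 = 0.999961
Product ≈ 1 (deviation 0.004%, within rounding noise).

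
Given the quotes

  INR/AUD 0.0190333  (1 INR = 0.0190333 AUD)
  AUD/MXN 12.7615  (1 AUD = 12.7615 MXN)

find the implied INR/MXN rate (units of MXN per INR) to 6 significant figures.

INR/MXN = 0.242893

1 INR × 0.0190333 = 0.0190333 AUD
0.0190333 AUD × 12.7615 = 0.242893 MXN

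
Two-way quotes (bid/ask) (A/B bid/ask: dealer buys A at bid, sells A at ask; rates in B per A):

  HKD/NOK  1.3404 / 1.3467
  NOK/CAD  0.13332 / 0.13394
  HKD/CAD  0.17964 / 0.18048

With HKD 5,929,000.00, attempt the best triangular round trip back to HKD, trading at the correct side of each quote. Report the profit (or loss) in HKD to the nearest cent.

Best loop HKD → CAD → NOK → HKD:
HKD 5,929,000.00 × 0.17964 (sell HKD at bid) = CAD 1,065,085.56
CAD 1,065,085.56 ÷ 0.13394 (buy NOK at ask) = NOK 7,951,960.28
NOK 7,951,960.28 ÷ 1.3467 (buy HKD at ask) = HKD 5,904,774.84

Net result: HKD -24,225.16 (no profitable arbitrage after spreads)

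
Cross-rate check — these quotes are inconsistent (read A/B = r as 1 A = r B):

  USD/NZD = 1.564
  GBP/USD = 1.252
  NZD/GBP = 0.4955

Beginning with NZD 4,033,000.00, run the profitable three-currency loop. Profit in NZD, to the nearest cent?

Profitable loop is NZD → USD → GBP → NZD:
NZD 4,033,000.00 ÷ 1.564 = USD 2,578,644.50
USD 2,578,644.50 ÷ 1.252 = GBP 2,059,620.21
GBP 2,059,620.21 ÷ 0.4955 = NZD 4,156,650.27
Profit = NZD 4,156,650.27 − NZD 4,033,000.00

Profit: NZD 123,650.27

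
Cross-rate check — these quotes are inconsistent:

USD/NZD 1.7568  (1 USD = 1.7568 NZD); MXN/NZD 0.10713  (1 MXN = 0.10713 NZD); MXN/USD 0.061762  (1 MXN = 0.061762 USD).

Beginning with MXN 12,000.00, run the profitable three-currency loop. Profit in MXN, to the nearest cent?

Profit: MXN 153.85

Profitable loop is MXN → USD → NZD → MXN:
MXN 12,000.00 × 0.061762 = USD 741.14
USD 741.14 × 1.7568 = NZD 1,302.04
NZD 1,302.04 ÷ 0.10713 = MXN 12,153.85
Profit = MXN 12,153.85 − MXN 12,000.00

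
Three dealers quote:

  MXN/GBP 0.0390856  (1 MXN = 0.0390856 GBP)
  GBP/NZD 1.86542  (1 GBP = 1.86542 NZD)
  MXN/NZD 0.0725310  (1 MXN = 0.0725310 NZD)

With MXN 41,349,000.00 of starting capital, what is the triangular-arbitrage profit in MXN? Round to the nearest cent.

Profitable loop is MXN → GBP → NZD → MXN:
MXN 41,349,000.00 × 0.0390856 = GBP 1,616,150.47
GBP 1,616,150.47 × 1.86542 = NZD 3,014,799.42
NZD 3,014,799.42 ÷ 0.0725310 = MXN 41,565,667.34
Profit = MXN 41,565,667.34 − MXN 41,349,000.00

Profit: MXN 216,667.34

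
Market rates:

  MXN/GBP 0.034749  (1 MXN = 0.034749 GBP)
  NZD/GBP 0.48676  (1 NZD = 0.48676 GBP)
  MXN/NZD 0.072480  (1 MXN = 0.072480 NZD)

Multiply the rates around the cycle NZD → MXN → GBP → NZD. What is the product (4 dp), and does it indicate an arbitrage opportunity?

0.9849 (arbitrage exists)

Around NZD → MXN → GBP → NZD: 1 ÷ 0.072480 × 0.034749 ÷ 0.48676 = 0.984939
Product < 1; profitable direction is NZD → GBP → MXN → NZD.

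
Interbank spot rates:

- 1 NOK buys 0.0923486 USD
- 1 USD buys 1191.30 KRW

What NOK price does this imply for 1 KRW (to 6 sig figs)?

1 KRW ÷ 1191.30 = 0.000839419 USD
0.000839419 USD ÷ 0.0923486 = 0.00908968 NOK

KRW/NOK = 0.00908968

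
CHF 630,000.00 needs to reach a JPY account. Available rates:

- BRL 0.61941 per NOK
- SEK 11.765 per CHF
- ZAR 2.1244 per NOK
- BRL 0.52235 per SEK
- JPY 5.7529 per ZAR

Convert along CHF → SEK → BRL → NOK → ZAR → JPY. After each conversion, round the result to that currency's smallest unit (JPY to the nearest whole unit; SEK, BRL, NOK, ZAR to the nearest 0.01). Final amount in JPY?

JPY 76,390,435

CHF 630,000.00 × 11.765 = SEK 7,411,950.00
SEK 7,411,950.00 × 0.52235 = BRL 3,871,632.08
BRL 3,871,632.08 ÷ 0.61941 = NOK 6,250,515.94
NOK 6,250,515.94 × 2.1244 = ZAR 13,278,596.06
ZAR 13,278,596.06 × 5.7529 = JPY 76,390,435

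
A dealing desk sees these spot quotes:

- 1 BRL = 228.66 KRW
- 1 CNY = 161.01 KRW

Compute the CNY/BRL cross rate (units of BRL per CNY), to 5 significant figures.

1 CNY × 161.01 = 161.01 KRW
161.01 KRW ÷ 228.66 = 0.704146 BRL

CNY/BRL = 0.70415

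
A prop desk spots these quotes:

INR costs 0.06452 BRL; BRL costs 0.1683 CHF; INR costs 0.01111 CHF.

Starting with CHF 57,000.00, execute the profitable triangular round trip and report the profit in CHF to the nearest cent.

Profitable loop is CHF → BRL → INR → CHF:
CHF 57,000.00 ÷ 0.1683 = BRL 338,680.93
BRL 338,680.93 ÷ 0.06452 = INR 5,249,239.41
INR 5,249,239.41 × 0.01111 = CHF 58,319.05
Profit = CHF 58,319.05 − CHF 57,000.00

Profit: CHF 1,319.05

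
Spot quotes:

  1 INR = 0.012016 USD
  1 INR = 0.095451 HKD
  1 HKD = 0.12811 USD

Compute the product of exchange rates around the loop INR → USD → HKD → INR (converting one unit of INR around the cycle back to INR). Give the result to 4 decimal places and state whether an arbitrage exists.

Around INR → USD → HKD → INR: 1 × 0.012016 ÷ 0.12811 ÷ 0.095451 = 0.982644
Product < 1; profitable direction is INR → HKD → USD → INR.

0.9826 (arbitrage exists)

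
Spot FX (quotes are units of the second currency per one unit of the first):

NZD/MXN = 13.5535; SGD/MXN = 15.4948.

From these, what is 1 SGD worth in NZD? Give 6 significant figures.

SGD/NZD = 1.14323

1 SGD × 15.4948 = 15.4948 MXN
15.4948 MXN ÷ 13.5535 = 1.14323 NZD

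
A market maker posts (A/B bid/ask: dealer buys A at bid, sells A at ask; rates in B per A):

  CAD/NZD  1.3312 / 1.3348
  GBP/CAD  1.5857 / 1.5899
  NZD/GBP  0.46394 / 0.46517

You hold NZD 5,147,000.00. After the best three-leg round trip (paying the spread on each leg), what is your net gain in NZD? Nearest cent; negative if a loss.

Best loop NZD → CAD → GBP → NZD:
NZD 5,147,000.00 ÷ 1.3348 (buy CAD at ask) = CAD 3,856,008.39
CAD 3,856,008.39 ÷ 1.5899 (buy GBP at ask) = GBP 2,425,315.05
GBP 2,425,315.05 ÷ 0.46517 (buy NZD at ask) = NZD 5,213,825.15

Net profit: NZD 66,825.15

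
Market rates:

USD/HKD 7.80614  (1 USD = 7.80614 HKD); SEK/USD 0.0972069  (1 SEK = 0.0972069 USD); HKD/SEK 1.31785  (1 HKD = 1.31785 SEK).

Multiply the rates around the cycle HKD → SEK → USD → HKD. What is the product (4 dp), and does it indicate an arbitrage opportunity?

Around HKD → SEK → USD → HKD: 1 × 1.31785 × 0.0972069 × 7.80614 = 0.999999
Product ≈ 1 (deviation 0.000%, within rounding noise).

1.0000 (no arbitrage)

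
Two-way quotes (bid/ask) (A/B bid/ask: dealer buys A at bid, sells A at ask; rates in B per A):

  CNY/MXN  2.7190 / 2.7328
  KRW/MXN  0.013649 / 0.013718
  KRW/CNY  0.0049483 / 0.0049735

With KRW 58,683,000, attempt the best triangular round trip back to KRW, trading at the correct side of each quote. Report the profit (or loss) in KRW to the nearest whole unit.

Best loop KRW → MXN → CNY → KRW:
KRW 58,683,000 × 0.013649 (sell KRW at bid) = MXN 800,964.27
MXN 800,964.27 ÷ 2.7328 (buy CNY at ask) = CNY 293,092.90
CNY 293,092.90 ÷ 0.0049735 (buy KRW at ask) = KRW 58,930,913

Net profit: KRW 247,913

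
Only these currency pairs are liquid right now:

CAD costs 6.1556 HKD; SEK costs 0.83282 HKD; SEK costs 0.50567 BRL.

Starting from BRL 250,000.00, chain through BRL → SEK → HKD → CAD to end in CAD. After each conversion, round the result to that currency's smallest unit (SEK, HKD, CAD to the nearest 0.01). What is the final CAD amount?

BRL 250,000.00 ÷ 0.50567 = SEK 494,393.58
SEK 494,393.58 × 0.83282 = HKD 411,740.86
HKD 411,740.86 ÷ 6.1556 = CAD 66,888.83

CAD 66,888.83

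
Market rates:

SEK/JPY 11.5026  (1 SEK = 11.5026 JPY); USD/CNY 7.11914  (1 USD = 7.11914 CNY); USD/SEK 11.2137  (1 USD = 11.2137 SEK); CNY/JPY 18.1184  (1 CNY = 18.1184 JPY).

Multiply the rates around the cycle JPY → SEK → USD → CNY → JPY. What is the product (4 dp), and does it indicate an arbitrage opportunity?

Around JPY → SEK → USD → CNY → JPY: 1 ÷ 11.5026 ÷ 11.2137 × 7.11914 × 18.1184 = 1.000006
Product ≈ 1 (deviation 0.001%, within rounding noise).

1.0000 (no arbitrage)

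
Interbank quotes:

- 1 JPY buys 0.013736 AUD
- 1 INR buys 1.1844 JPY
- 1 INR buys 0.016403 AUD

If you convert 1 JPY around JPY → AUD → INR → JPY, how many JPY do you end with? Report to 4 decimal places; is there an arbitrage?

0.9918 (arbitrage exists)

Around JPY → AUD → INR → JPY: 1 × 0.013736 ÷ 0.016403 × 1.1844 = 0.991826
Product < 1; profitable direction is JPY → INR → AUD → JPY.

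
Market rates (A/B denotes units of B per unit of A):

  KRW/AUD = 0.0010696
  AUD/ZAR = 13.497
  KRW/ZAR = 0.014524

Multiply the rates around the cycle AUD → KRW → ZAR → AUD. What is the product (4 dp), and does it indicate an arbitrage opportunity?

1.0061 (arbitrage exists)

Around AUD → KRW → ZAR → AUD: 1 ÷ 0.0010696 × 0.014524 ÷ 13.497 = 1.006069
Product > 1; profitable direction is AUD → KRW → ZAR → AUD.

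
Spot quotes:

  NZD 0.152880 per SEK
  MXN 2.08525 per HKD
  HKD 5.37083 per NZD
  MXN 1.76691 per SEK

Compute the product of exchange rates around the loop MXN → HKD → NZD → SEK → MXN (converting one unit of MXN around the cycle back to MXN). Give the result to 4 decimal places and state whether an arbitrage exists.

1.0320 (arbitrage exists)

Around MXN → HKD → NZD → SEK → MXN: 1 ÷ 2.08525 ÷ 5.37083 ÷ 0.152880 × 1.76691 = 1.031963
Product > 1; profitable direction is MXN → HKD → NZD → SEK → MXN.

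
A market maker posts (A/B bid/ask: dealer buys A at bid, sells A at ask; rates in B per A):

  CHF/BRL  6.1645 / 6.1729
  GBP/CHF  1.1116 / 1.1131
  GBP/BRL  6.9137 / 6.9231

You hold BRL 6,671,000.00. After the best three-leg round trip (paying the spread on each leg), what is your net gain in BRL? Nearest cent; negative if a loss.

Best loop BRL → CHF → GBP → BRL:
BRL 6,671,000.00 ÷ 6.1729 (buy CHF at ask) = CHF 1,080,691.41
CHF 1,080,691.41 ÷ 1.1131 (buy GBP at ask) = GBP 970,884.39
GBP 970,884.39 × 6.9137 (sell GBP at bid) = BRL 6,712,403.37

Net profit: BRL 41,403.37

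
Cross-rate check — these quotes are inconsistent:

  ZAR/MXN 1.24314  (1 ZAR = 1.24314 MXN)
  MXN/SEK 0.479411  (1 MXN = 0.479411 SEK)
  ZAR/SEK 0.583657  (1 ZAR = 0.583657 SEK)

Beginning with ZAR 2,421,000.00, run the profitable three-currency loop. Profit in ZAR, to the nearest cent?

Profitable loop is ZAR → MXN → SEK → ZAR:
ZAR 2,421,000.00 × 1.24314 = MXN 3,009,641.94
MXN 3,009,641.94 × 0.479411 = SEK 1,442,855.45
SEK 1,442,855.45 ÷ 0.583657 = ZAR 2,472,094.83
Profit = ZAR 2,472,094.83 − ZAR 2,421,000.00

Profit: ZAR 51,094.83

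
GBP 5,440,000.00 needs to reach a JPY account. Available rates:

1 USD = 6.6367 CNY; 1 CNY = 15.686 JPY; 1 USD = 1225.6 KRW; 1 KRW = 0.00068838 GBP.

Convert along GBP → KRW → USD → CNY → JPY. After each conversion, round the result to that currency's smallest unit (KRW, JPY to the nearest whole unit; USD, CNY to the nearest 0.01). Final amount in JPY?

JPY 671,253,095

GBP 5,440,000.00 ÷ 0.00068838 = KRW 7,902,611,929
KRW 7,902,611,929 ÷ 1225.6 = USD 6,447,953.60
USD 6,447,953.60 × 6.6367 = CNY 42,793,133.66
CNY 42,793,133.66 × 15.686 = JPY 671,253,095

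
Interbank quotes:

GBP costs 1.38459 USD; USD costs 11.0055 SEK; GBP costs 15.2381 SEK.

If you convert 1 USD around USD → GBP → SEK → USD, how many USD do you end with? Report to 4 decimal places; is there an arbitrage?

1.0000 (no arbitrage)

Around USD → GBP → SEK → USD: 1 ÷ 1.38459 × 15.2381 ÷ 11.0055 = 1.000000
Product ≈ 1 (deviation 0.000%, within rounding noise).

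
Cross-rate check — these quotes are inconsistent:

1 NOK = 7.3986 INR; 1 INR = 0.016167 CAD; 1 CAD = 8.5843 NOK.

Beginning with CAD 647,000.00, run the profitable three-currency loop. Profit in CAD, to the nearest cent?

Profitable loop is CAD → NOK → INR → CAD:
CAD 647,000.00 × 8.5843 = NOK 5,554,042.10
NOK 5,554,042.10 × 7.3986 = INR 41,092,135.88
INR 41,092,135.88 × 0.016167 = CAD 664,336.56
Profit = CAD 664,336.56 − CAD 647,000.00

Profit: CAD 17,336.56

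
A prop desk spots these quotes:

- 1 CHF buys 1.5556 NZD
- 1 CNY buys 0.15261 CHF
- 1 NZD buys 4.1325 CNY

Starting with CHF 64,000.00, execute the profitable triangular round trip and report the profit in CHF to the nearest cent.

Profit: CHF 1,235.83

Profitable loop is CHF → CNY → NZD → CHF:
CHF 64,000.00 ÷ 0.15261 = CNY 419,369.64
CNY 419,369.64 ÷ 4.1325 = NZD 101,480.86
NZD 101,480.86 ÷ 1.5556 = CHF 65,235.83
Profit = CHF 65,235.83 − CHF 64,000.00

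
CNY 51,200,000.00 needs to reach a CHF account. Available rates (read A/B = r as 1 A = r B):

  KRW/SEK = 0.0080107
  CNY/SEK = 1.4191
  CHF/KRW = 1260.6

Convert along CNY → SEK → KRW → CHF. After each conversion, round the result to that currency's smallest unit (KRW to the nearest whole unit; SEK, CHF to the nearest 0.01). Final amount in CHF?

CNY 51,200,000.00 × 1.4191 = SEK 72,657,920.00
SEK 72,657,920.00 ÷ 0.0080107 = KRW 9,070,108,730
KRW 9,070,108,730 ÷ 1260.6 = CHF 7,195,072.77

CHF 7,195,072.77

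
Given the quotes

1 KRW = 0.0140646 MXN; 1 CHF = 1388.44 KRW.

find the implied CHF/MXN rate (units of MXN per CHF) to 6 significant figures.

1 CHF × 1388.44 = 1388.44 KRW
1388.44 KRW × 0.0140646 = 19.5279 MXN

CHF/MXN = 19.5279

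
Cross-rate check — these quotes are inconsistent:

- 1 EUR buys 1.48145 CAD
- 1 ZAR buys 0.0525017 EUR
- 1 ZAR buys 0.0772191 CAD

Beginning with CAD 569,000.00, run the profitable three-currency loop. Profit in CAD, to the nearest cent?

Profitable loop is CAD → ZAR → EUR → CAD:
CAD 569,000.00 ÷ 0.0772191 = ZAR 7,368,643.25
ZAR 7,368,643.25 × 0.0525017 = EUR 386,866.30
EUR 386,866.30 × 1.48145 = CAD 573,123.08
Profit = CAD 573,123.08 − CAD 569,000.00

Profit: CAD 4,123.08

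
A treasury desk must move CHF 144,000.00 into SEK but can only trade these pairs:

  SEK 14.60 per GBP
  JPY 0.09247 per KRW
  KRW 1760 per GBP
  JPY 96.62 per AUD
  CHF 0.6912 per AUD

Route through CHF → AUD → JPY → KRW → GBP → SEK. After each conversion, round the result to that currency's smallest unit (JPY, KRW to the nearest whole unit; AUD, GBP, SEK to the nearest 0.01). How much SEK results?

SEK 1,805,781.14

CHF 144,000.00 ÷ 0.6912 = AUD 208,333.33
AUD 208,333.33 × 96.62 = JPY 20,129,166
JPY 20,129,166 ÷ 0.09247 = KRW 217,683,205
KRW 217,683,205 ÷ 1760 = GBP 123,683.64
GBP 123,683.64 × 14.60 = SEK 1,805,781.14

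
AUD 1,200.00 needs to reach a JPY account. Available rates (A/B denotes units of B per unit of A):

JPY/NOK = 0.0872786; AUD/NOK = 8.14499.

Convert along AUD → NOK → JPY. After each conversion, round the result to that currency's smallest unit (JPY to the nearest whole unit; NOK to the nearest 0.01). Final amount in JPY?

JPY 111,986

AUD 1,200.00 × 8.14499 = NOK 9,773.99
NOK 9,773.99 ÷ 0.0872786 = JPY 111,986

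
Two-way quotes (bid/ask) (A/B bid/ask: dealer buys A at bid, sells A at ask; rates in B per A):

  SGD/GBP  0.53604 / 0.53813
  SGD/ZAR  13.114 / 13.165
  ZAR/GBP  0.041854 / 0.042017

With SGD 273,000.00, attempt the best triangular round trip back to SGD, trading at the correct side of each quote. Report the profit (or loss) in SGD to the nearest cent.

Best loop SGD → ZAR → GBP → SGD:
SGD 273,000.00 × 13.114 (sell SGD at bid) = ZAR 3,580,122.00
ZAR 3,580,122.00 × 0.041854 (sell ZAR at bid) = GBP 149,842.43
GBP 149,842.43 ÷ 0.53813 (buy SGD at ask) = SGD 278,450.24

Net profit: SGD 5,450.24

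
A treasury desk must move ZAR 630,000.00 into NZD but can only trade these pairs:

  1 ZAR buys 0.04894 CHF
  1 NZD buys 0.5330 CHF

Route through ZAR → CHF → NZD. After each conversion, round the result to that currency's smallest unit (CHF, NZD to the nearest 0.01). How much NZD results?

ZAR 630,000.00 × 0.04894 = CHF 30,832.20
CHF 30,832.20 ÷ 0.5330 = NZD 57,846.53

NZD 57,846.53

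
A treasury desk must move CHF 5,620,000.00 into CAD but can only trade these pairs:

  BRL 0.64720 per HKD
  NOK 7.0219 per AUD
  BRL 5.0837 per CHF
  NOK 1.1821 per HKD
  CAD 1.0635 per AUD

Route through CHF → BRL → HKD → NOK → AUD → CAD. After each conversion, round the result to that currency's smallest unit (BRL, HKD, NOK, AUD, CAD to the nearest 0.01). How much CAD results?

CAD 7,903,415.10

CHF 5,620,000.00 × 5.0837 = BRL 28,570,394.00
BRL 28,570,394.00 ÷ 0.64720 = HKD 44,144,613.72
HKD 44,144,613.72 × 1.1821 = NOK 52,183,347.88
NOK 52,183,347.88 ÷ 7.0219 = AUD 7,431,513.96
AUD 7,431,513.96 × 1.0635 = CAD 7,903,415.10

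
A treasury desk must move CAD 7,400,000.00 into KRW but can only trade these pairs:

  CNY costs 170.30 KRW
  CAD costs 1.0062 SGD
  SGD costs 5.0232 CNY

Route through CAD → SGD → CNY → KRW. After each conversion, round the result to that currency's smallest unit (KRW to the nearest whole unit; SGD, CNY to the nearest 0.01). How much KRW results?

KRW 6,369,585,195

CAD 7,400,000.00 × 1.0062 = SGD 7,445,880.00
SGD 7,445,880.00 × 5.0232 = CNY 37,402,144.42
CNY 37,402,144.42 × 170.30 = KRW 6,369,585,195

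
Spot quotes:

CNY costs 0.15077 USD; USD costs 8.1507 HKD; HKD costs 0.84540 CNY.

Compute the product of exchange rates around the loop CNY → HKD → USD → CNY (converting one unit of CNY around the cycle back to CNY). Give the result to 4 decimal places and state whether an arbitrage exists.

Around CNY → HKD → USD → CNY: 1 ÷ 0.84540 ÷ 8.1507 ÷ 0.15077 = 0.962560
Product < 1; profitable direction is CNY → USD → HKD → CNY.

0.9626 (arbitrage exists)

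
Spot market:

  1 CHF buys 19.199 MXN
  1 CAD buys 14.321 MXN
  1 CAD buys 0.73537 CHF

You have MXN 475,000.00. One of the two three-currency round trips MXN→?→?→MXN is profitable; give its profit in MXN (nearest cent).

Profit: MXN 6,817.35

Profitable loop is MXN → CHF → CAD → MXN:
MXN 475,000.00 ÷ 19.199 = CHF 24,740.87
CHF 24,740.87 ÷ 0.73537 = CAD 33,644.11
CAD 33,644.11 × 14.321 = MXN 481,817.35
Profit = MXN 481,817.35 − MXN 475,000.00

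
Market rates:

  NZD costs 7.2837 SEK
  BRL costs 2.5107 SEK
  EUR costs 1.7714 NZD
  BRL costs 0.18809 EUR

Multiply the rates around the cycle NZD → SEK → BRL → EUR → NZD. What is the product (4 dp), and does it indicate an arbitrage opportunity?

0.9666 (arbitrage exists)

Around NZD → SEK → BRL → EUR → NZD: 1 × 7.2837 ÷ 2.5107 × 0.18809 × 1.7714 = 0.966584
Product < 1; profitable direction is NZD → EUR → BRL → SEK → NZD.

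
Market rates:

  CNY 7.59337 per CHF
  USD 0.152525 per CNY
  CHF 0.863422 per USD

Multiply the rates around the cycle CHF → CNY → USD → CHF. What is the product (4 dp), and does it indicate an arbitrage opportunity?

1.0000 (no arbitrage)

Around CHF → CNY → USD → CHF: 1 × 7.59337 × 0.152525 × 0.863422 = 0.999997
Product ≈ 1 (deviation 0.000%, within rounding noise).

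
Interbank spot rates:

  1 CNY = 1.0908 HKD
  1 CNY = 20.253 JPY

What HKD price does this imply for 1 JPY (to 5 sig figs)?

JPY/HKD = 0.053859

1 JPY ÷ 20.253 = 0.0493754 CNY
0.0493754 CNY × 1.0908 = 0.0538587 HKD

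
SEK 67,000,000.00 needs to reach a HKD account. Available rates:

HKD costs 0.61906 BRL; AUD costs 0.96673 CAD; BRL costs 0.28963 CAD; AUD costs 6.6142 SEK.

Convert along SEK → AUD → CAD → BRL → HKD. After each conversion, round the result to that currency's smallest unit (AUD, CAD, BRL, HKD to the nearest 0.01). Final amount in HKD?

SEK 67,000,000.00 ÷ 6.6142 = AUD 10,129,720.90
AUD 10,129,720.90 × 0.96673 = CAD 9,792,705.09
CAD 9,792,705.09 ÷ 0.28963 = BRL 33,811,086.87
BRL 33,811,086.87 ÷ 0.61906 = HKD 54,616,817.22

HKD 54,616,817.22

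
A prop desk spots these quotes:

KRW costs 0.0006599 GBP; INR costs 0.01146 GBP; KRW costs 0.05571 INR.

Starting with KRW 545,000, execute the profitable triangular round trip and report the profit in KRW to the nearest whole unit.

Profitable loop is KRW → GBP → INR → KRW:
KRW 545,000 × 0.0006599 = GBP 359.65
GBP 359.65 ÷ 0.01146 = INR 31,382.68
INR 31,382.68 ÷ 0.05571 = KRW 563,322
Profit = KRW 563,322 − KRW 545,000

Profit: KRW 18,322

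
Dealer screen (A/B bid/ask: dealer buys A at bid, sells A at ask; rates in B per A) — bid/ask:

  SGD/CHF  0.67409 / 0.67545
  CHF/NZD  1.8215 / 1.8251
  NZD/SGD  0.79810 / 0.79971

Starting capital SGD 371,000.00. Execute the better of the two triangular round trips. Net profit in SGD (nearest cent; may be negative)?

Net profit: SGD 5,323.65

Best loop SGD → NZD → CHF → SGD:
SGD 371,000.00 ÷ 0.79971 (buy NZD at ask) = NZD 463,918.17
NZD 463,918.17 ÷ 1.8251 (buy CHF at ask) = CHF 254,187.81
CHF 254,187.81 ÷ 0.67545 (buy SGD at ask) = SGD 376,323.65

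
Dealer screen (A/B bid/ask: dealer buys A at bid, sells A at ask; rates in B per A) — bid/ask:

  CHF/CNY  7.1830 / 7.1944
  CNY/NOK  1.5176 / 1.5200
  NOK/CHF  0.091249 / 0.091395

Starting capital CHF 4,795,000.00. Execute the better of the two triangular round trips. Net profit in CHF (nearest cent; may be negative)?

Best loop CHF → NOK → CNY → CHF:
CHF 4,795,000.00 ÷ 0.091395 (buy NOK at ask) = NOK 52,464,576.84
NOK 52,464,576.84 ÷ 1.5200 (buy CNY at ask) = CNY 34,516,168.97
CNY 34,516,168.97 ÷ 7.1944 (buy CHF at ask) = CHF 4,797,643.86

Net profit: CHF 2,643.86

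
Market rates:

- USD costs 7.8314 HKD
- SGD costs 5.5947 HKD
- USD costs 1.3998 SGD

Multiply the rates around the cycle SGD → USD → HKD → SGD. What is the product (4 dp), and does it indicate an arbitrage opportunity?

Around SGD → USD → HKD → SGD: 1 ÷ 1.3998 × 7.8314 ÷ 5.5947 = 0.999992
Product ≈ 1 (deviation 0.001%, within rounding noise).

1.0000 (no arbitrage)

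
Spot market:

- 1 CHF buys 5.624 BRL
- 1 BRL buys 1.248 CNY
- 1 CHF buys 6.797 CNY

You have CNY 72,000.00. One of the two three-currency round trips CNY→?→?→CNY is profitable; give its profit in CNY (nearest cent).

Profitable loop is CNY → CHF → BRL → CNY:
CNY 72,000.00 ÷ 6.797 = CHF 10,592.91
CHF 10,592.91 × 5.624 = BRL 59,574.52
BRL 59,574.52 × 1.248 = CNY 74,349.00
Profit = CNY 74,349.00 − CNY 72,000.00

Profit: CNY 2,349.00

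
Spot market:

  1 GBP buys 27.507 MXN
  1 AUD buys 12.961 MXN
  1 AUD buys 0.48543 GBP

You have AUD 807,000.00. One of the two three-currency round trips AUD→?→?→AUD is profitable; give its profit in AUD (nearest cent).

Profitable loop is AUD → GBP → MXN → AUD:
AUD 807,000.00 × 0.48543 = GBP 391,742.01
GBP 391,742.01 × 27.507 = MXN 10,775,647.47
MXN 10,775,647.47 ÷ 12.961 = AUD 831,390.13
Profit = AUD 831,390.13 − AUD 807,000.00

Profit: AUD 24,390.13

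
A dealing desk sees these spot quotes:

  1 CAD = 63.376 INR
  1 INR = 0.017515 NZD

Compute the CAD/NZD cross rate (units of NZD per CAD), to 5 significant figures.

CAD/NZD = 1.1100

1 CAD × 63.376 = 63.376 INR
63.376 INR × 0.017515 = 1.11003 NZD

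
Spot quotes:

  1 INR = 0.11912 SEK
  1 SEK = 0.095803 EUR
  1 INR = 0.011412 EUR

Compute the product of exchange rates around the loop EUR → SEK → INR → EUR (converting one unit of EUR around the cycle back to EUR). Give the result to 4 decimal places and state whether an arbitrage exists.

1.0000 (no arbitrage)

Around EUR → SEK → INR → EUR: 1 ÷ 0.095803 ÷ 0.11912 × 0.011412 = 0.999995
Product ≈ 1 (deviation 0.000%, within rounding noise).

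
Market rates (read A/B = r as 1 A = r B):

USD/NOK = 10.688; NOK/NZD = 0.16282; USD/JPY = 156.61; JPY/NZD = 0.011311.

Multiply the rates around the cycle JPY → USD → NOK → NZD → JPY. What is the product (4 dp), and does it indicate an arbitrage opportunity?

Around JPY → USD → NOK → NZD → JPY: 1 ÷ 156.61 × 10.688 × 0.16282 ÷ 0.011311 = 0.982389
Product < 1; profitable direction is JPY → NZD → NOK → USD → JPY.

0.9824 (arbitrage exists)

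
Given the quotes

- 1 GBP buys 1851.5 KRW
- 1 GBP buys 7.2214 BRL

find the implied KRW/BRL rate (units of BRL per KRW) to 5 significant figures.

KRW/BRL = 0.0039003

1 KRW ÷ 1851.5 = 0.000540103 GBP
0.000540103 GBP × 7.2214 = 0.0039003 BRL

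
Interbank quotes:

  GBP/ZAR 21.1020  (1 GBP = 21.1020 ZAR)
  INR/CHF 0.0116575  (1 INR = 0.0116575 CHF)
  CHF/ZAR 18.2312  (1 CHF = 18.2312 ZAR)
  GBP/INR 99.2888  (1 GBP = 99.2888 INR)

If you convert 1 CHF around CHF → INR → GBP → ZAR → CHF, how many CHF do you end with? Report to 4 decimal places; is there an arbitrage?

1.0000 (no arbitrage)

Around CHF → INR → GBP → ZAR → CHF: 1 ÷ 0.0116575 ÷ 99.2888 × 21.1020 ÷ 18.2312 = 1.000006
Product ≈ 1 (deviation 0.001%, within rounding noise).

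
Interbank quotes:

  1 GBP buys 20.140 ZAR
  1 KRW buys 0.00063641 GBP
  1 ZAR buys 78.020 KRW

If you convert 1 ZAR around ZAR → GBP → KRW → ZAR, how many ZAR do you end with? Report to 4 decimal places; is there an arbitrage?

1.0000 (no arbitrage)

Around ZAR → GBP → KRW → ZAR: 1 ÷ 20.140 ÷ 0.00063641 ÷ 78.020 = 0.999994
Product ≈ 1 (deviation 0.001%, within rounding noise).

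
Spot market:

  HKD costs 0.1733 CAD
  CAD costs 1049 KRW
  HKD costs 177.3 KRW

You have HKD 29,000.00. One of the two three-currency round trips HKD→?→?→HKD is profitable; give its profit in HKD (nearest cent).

Profit: HKD 734.68

Profitable loop is HKD → CAD → KRW → HKD:
HKD 29,000.00 × 0.1733 = CAD 5,025.70
CAD 5,025.70 × 1049 = KRW 5,271,959
KRW 5,271,959 ÷ 177.3 = HKD 29,734.68
Profit = HKD 29,734.68 − HKD 29,000.00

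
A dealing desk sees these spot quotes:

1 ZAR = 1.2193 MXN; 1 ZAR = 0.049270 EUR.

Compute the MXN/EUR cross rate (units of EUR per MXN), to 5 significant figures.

MXN/EUR = 0.040408

1 MXN ÷ 1.2193 = 0.820143 ZAR
0.820143 ZAR × 0.049270 = 0.0404084 EUR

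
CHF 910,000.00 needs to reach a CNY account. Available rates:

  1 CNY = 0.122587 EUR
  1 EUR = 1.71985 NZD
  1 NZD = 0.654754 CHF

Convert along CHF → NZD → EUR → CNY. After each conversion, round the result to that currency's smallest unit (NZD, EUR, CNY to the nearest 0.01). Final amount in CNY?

CNY 6,592,167.68

CHF 910,000.00 ÷ 0.654754 = NZD 1,389,834.96
NZD 1,389,834.96 ÷ 1.71985 = EUR 808,114.06
EUR 808,114.06 ÷ 0.122587 = CNY 6,592,167.68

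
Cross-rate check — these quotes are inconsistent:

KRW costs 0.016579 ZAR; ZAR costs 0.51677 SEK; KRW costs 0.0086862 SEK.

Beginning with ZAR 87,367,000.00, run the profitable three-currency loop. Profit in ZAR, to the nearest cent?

Profitable loop is ZAR → KRW → SEK → ZAR:
ZAR 87,367,000.00 ÷ 0.016579 = KRW 5,269,738,826
KRW 5,269,738,826 × 0.0086862 = SEK 45,774,005.39
SEK 45,774,005.39 ÷ 0.51677 = ZAR 88,577,133.72
Profit = ZAR 88,577,133.72 − ZAR 87,367,000.00

Profit: ZAR 1,210,133.72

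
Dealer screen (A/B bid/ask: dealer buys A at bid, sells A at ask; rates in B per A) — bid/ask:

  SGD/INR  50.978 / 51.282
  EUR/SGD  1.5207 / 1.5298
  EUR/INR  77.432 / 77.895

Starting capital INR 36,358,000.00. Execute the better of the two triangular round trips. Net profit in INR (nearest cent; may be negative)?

Best loop INR → EUR → SGD → INR:
INR 36,358,000.00 ÷ 77.895 (buy EUR at ask) = EUR 466,756.53
EUR 466,756.53 × 1.5207 (sell EUR at bid) = SGD 709,796.66
SGD 709,796.66 × 50.978 (sell SGD at bid) = INR 36,184,013.98

Net result: INR -173,986.02 (no profitable arbitrage after spreads)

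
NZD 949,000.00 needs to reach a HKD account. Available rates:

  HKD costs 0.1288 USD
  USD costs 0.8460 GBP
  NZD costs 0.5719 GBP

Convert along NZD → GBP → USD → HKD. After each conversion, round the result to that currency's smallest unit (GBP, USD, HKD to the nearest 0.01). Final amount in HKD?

NZD 949,000.00 × 0.5719 = GBP 542,733.10
GBP 542,733.10 ÷ 0.8460 = USD 641,528.49
USD 641,528.49 ÷ 0.1288 = HKD 4,980,811.26

HKD 4,980,811.26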